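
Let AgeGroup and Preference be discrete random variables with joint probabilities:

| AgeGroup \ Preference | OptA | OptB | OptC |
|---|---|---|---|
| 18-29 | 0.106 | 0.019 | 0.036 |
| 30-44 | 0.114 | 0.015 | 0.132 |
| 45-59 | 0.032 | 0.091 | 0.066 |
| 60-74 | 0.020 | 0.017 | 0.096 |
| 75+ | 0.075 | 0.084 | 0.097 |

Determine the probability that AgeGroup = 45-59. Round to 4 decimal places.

P(AgeGroup=45-59) = 0.032 + 0.091 + 0.066 = 0.189.

0.1890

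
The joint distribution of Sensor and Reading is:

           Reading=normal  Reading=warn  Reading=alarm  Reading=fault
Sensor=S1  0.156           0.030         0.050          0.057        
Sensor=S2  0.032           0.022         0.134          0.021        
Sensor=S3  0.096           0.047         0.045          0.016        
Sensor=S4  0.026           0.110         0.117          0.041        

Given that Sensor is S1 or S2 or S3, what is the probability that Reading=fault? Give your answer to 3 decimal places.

P(Sensor=S1) = 0.156 + 0.030 + 0.050 + 0.057 = 0.293.
P(Sensor=S2) = 0.032 + 0.022 + 0.134 + 0.021 = 0.209.
P(Sensor=S3) = 0.096 + 0.047 + 0.045 + 0.016 = 0.204.
P(Sensor ∈ {S1, S2, S3}) = 0.293 + 0.209 + 0.204 = 0.706; P(Reading=fault, Sensor ∈ {S1, S2, S3}) = 0.057 + 0.021 + 0.016 = 0.094.
P(Reading=fault | Sensor ∈ {S1, S2, S3}) = 0.094/0.706 = 0.133.

0.133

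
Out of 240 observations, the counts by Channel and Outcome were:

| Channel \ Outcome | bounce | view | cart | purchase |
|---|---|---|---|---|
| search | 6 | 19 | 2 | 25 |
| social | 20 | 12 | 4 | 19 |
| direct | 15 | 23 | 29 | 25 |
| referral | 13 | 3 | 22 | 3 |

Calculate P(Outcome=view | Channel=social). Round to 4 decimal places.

Total with Channel=social: 20 + 12 + 4 + 19 = 55.
P(Outcome=view | Channel=social) = 12/55 = 0.2182.

0.2182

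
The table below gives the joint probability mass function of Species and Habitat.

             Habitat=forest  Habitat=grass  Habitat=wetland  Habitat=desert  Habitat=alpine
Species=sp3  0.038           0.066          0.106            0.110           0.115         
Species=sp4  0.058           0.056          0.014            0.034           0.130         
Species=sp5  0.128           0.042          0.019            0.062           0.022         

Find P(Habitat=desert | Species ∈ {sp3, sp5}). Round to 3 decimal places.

P(Species=sp3) = 0.038 + 0.066 + 0.106 + 0.110 + 0.115 = 0.435.
P(Species=sp5) = 0.128 + 0.042 + 0.019 + 0.062 + 0.022 = 0.273.
P(Species ∈ {sp3, sp5}) = 0.435 + 0.273 = 0.708; P(Habitat=desert, Species ∈ {sp3, sp5}) = 0.110 + 0.062 = 0.172.
P(Habitat=desert | Species ∈ {sp3, sp5}) = 0.172/0.708 = 0.243.

0.243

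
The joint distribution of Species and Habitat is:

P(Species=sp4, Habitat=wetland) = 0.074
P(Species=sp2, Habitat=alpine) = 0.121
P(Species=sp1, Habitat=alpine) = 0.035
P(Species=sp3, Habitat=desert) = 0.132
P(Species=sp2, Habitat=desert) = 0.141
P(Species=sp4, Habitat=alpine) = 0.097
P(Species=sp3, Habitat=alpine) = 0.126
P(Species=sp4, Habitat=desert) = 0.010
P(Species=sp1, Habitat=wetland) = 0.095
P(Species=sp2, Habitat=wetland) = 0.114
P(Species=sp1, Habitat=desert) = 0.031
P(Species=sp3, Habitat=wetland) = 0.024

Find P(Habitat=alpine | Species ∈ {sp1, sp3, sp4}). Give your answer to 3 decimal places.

P(Species=sp1) = 0.095 + 0.031 + 0.035 = 0.161.
P(Species=sp3) = 0.024 + 0.132 + 0.126 = 0.282.
P(Species=sp4) = 0.074 + 0.010 + 0.097 = 0.181.
P(Species ∈ {sp1, sp3, sp4}) = 0.161 + 0.282 + 0.181 = 0.624; P(Habitat=alpine, Species ∈ {sp1, sp3, sp4}) = 0.035 + 0.126 + 0.097 = 0.258.
P(Habitat=alpine | Species ∈ {sp1, sp3, sp4}) = 0.258/0.624 = 0.413.

0.413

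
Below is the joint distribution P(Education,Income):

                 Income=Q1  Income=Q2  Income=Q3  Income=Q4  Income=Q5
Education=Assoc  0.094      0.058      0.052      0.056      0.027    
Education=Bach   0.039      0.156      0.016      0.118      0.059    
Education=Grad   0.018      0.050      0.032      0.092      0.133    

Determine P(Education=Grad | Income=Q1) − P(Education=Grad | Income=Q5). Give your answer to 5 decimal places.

P(Income=Q1) = 0.094 + 0.039 + 0.018 = 0.151; P(Education=Grad | Income=Q1) = 0.018/0.151 = 0.119205.
P(Income=Q5) = 0.027 + 0.059 + 0.133 = 0.219; P(Education=Grad | Income=Q5) = 0.133/0.219 = 0.607306.
Difference = -0.48810.

-0.48810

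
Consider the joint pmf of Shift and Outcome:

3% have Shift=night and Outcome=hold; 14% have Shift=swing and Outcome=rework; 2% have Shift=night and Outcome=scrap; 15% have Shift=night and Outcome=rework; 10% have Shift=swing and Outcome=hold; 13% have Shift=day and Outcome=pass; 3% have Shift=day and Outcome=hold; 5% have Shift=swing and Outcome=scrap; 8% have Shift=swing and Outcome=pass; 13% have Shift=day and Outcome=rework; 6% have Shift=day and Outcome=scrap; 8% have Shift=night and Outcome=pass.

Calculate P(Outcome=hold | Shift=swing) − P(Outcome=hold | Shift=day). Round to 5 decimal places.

P(Shift=swing) = 0.08 + 0.14 + 0.05 + 0.10 = 0.37; P(Outcome=hold | Shift=swing) = 0.10/0.37 = 0.270270.
P(Shift=day) = 0.13 + 0.13 + 0.06 + 0.03 = 0.35; P(Outcome=hold | Shift=day) = 0.03/0.35 = 0.085714.
Difference = 0.18456.

0.18456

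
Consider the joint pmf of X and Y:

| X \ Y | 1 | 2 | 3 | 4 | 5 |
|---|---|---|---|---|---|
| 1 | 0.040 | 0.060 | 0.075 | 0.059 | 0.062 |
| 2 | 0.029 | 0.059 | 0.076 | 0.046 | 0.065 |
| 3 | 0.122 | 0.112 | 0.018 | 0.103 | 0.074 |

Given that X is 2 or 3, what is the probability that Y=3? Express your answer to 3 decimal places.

P(X=2) = 0.029 + 0.059 + 0.076 + 0.046 + 0.065 = 0.275.
P(X=3) = 0.122 + 0.112 + 0.018 + 0.103 + 0.074 = 0.429.
P(X ∈ {2, 3}) = 0.275 + 0.429 = 0.704; P(Y=3, X ∈ {2, 3}) = 0.076 + 0.018 = 0.094.
P(Y=3 | X ∈ {2, 3}) = 0.094/0.704 = 0.134.

0.134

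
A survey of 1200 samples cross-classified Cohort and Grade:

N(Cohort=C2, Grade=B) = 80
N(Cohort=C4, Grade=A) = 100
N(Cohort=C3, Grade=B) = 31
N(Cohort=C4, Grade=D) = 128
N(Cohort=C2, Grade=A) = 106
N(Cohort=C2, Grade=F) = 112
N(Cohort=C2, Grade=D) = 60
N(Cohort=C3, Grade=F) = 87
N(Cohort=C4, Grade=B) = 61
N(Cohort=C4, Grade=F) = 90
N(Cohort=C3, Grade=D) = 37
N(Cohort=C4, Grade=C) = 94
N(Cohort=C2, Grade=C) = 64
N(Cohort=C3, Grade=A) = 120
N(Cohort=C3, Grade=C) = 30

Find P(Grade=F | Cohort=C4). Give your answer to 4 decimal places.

0.1903

Total with Cohort=C4: 100 + 61 + 94 + 128 + 90 = 473.
P(Grade=F | Cohort=C4) = 90/473 = 0.1903.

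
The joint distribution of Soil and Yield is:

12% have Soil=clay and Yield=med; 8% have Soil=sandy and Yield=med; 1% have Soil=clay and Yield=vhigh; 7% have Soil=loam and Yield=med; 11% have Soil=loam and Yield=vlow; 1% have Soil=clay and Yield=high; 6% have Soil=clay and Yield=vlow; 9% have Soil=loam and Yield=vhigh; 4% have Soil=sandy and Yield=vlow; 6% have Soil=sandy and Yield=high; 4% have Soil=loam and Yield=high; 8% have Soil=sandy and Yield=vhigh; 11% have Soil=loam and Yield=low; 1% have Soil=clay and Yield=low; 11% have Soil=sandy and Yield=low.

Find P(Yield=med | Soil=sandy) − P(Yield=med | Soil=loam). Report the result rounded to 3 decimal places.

P(Soil=sandy) = 0.04 + 0.11 + 0.08 + 0.06 + 0.08 = 0.37; P(Yield=med | Soil=sandy) = 0.08/0.37 = 0.2162.
P(Soil=loam) = 0.11 + 0.11 + 0.07 + 0.04 + 0.09 = 0.42; P(Yield=med | Soil=loam) = 0.07/0.42 = 0.1667.
Difference = 0.050.

0.050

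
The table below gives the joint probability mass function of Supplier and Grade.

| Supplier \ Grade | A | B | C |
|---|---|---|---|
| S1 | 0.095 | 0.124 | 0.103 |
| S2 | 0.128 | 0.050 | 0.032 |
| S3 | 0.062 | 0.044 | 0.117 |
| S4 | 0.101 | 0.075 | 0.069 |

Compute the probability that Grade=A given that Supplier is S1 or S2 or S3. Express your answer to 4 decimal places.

0.3775

P(Supplier=S1) = 0.095 + 0.124 + 0.103 = 0.322.
P(Supplier=S2) = 0.128 + 0.050 + 0.032 = 0.210.
P(Supplier=S3) = 0.062 + 0.044 + 0.117 = 0.223.
P(Supplier ∈ {S1, S2, S3}) = 0.322 + 0.210 + 0.223 = 0.755; P(Grade=A, Supplier ∈ {S1, S2, S3}) = 0.095 + 0.128 + 0.062 = 0.285.
P(Grade=A | Supplier ∈ {S1, S2, S3}) = 0.285/0.755 = 0.3775.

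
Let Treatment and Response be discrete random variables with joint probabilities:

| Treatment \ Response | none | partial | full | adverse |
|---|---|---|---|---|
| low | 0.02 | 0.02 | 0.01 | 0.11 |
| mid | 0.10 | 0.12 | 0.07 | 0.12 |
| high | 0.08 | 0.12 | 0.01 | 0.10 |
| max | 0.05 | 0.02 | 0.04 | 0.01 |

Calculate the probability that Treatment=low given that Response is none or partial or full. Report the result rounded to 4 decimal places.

0.0758

P(Response=none) = 0.02 + 0.10 + 0.08 + 0.05 = 0.25.
P(Response=partial) = 0.02 + 0.12 + 0.12 + 0.02 = 0.28.
P(Response=full) = 0.01 + 0.07 + 0.01 + 0.04 = 0.13.
P(Response ∈ {none, partial, full}) = 0.25 + 0.28 + 0.13 = 0.66; P(Treatment=low, Response ∈ {none, partial, full}) = 0.02 + 0.02 + 0.01 = 0.05.
P(Treatment=low | Response ∈ {none, partial, full}) = 0.05/0.66 = 0.0758.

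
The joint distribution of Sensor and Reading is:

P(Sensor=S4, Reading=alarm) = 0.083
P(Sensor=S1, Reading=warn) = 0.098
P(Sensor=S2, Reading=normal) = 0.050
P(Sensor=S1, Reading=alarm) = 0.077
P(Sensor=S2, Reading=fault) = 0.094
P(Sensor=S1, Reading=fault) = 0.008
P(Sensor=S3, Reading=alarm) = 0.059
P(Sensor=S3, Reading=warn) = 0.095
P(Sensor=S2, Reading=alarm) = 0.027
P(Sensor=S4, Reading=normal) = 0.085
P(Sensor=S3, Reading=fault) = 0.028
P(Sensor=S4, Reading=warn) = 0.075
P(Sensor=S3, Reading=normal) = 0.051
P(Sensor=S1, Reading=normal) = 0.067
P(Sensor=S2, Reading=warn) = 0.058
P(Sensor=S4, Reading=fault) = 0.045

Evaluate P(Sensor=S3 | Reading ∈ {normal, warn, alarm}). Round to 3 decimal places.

0.248

P(Reading=normal) = 0.067 + 0.050 + 0.051 + 0.085 = 0.253.
P(Reading=warn) = 0.098 + 0.058 + 0.095 + 0.075 = 0.326.
P(Reading=alarm) = 0.077 + 0.027 + 0.059 + 0.083 = 0.246.
P(Reading ∈ {normal, warn, alarm}) = 0.253 + 0.326 + 0.246 = 0.825; P(Sensor=S3, Reading ∈ {normal, warn, alarm}) = 0.051 + 0.095 + 0.059 = 0.205.
P(Sensor=S3 | Reading ∈ {normal, warn, alarm}) = 0.205/0.825 = 0.248.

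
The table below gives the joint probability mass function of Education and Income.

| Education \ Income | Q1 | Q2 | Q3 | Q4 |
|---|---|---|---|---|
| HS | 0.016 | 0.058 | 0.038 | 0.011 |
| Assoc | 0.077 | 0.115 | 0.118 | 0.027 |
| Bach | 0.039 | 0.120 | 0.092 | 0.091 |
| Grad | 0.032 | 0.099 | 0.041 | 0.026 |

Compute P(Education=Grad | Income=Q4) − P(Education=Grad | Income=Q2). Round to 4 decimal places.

P(Income=Q4) = 0.011 + 0.027 + 0.091 + 0.026 = 0.155; P(Education=Grad | Income=Q4) = 0.026/0.155 = 0.16774.
P(Income=Q2) = 0.058 + 0.115 + 0.120 + 0.099 = 0.392; P(Education=Grad | Income=Q2) = 0.099/0.392 = 0.25255.
Difference = -0.0848.

-0.0848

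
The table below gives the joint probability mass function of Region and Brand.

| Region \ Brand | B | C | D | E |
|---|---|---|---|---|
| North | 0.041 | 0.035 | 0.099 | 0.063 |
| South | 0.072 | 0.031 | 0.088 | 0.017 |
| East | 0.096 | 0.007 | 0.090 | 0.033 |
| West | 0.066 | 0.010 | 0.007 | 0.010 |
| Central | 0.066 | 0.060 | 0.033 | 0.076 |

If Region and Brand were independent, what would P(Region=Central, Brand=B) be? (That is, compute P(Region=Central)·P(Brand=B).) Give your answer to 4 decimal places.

0.0801

P(Region=Central) = 0.066 + 0.060 + 0.033 + 0.076 = 0.235.
P(Brand=B) = 0.041 + 0.072 + 0.096 + 0.066 + 0.066 = 0.341.
Product: 0.235 × 0.341 = 0.0801.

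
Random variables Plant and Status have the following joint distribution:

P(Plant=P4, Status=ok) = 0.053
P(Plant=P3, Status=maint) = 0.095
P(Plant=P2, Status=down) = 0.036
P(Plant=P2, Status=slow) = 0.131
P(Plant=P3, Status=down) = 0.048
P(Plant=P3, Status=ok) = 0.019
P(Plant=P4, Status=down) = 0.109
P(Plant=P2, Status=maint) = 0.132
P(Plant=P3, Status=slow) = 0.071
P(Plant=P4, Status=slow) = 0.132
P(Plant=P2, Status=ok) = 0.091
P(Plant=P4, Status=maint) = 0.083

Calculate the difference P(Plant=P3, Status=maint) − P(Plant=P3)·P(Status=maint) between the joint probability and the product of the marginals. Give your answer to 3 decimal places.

P(Plant=P3) = 0.019 + 0.071 + 0.048 + 0.095 = 0.233.
P(Status=maint) = 0.132 + 0.095 + 0.083 = 0.310.
P(Plant=P3, Status=maint) − P(Plant=P3)P(Status=maint) = 0.095 − 0.233×0.310 = 0.023.

0.023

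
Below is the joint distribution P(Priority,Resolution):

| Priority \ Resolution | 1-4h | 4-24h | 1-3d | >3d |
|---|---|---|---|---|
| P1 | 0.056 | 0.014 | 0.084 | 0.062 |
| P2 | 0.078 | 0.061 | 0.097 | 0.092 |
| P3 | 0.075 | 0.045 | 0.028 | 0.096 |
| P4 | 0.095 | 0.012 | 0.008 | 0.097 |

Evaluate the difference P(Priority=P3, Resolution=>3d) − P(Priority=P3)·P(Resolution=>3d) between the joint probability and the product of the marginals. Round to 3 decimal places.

P(Priority=P3) = 0.075 + 0.045 + 0.028 + 0.096 = 0.244.
P(Resolution=>3d) = 0.062 + 0.092 + 0.096 + 0.097 = 0.347.
P(Priority=P3, Resolution=>3d) − P(Priority=P3)P(Resolution=>3d) = 0.096 − 0.244×0.347 = 0.011.

0.011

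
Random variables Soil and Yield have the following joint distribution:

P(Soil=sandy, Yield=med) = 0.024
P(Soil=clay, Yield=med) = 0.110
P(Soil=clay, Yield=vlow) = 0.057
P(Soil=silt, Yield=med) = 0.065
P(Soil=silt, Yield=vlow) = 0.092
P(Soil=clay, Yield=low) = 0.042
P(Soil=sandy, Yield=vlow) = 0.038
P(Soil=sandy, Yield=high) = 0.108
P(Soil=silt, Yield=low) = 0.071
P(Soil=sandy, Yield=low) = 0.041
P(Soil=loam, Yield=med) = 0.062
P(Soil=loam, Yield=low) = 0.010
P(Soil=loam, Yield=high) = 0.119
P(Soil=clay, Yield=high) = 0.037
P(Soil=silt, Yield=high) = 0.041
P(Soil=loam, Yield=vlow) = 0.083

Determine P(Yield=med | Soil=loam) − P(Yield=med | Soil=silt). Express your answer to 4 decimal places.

P(Soil=loam) = 0.083 + 0.010 + 0.062 + 0.119 = 0.274; P(Yield=med | Soil=loam) = 0.062/0.274 = 0.22628.
P(Soil=silt) = 0.092 + 0.071 + 0.065 + 0.041 = 0.269; P(Yield=med | Soil=silt) = 0.065/0.269 = 0.24164.
Difference = -0.0154.

-0.0154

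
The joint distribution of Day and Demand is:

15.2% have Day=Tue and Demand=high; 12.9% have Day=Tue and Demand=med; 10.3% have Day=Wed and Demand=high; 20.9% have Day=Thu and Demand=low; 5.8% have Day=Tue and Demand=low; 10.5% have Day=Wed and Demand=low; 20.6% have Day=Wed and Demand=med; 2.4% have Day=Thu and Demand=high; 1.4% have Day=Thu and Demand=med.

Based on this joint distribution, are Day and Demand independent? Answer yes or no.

P(Day=Thu) = 0.247 and P(Demand=low) = 0.372, so their product is 0.09188, but P(Day=Thu, Demand=low) = 0.209. Since these differ, Day and Demand are not independent.

no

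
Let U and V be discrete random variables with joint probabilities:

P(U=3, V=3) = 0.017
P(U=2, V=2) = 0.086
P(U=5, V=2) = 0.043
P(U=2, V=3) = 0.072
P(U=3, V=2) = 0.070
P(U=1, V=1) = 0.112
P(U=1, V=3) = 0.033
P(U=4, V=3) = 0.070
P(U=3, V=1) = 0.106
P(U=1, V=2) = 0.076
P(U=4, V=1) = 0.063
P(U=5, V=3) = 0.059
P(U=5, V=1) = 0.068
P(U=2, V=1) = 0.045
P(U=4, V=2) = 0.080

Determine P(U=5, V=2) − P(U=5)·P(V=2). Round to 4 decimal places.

-0.0174

P(U=5) = 0.068 + 0.043 + 0.059 = 0.170.
P(V=2) = 0.076 + 0.086 + 0.070 + 0.080 + 0.043 = 0.355.
P(U=5, V=2) − P(U=5)P(V=2) = 0.043 − 0.170×0.355 = -0.0174.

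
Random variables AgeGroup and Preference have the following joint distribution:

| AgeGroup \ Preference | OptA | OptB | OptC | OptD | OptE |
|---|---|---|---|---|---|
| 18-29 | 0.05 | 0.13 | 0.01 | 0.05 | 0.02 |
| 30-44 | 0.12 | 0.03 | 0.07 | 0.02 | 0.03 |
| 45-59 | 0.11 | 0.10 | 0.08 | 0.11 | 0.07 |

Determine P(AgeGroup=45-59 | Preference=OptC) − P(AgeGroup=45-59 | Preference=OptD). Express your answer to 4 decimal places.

-0.1111

P(Preference=OptC) = 0.01 + 0.07 + 0.08 = 0.16; P(AgeGroup=45-59 | Preference=OptC) = 0.08/0.16 = 0.50000.
P(Preference=OptD) = 0.05 + 0.02 + 0.11 = 0.18; P(AgeGroup=45-59 | Preference=OptD) = 0.11/0.18 = 0.61111.
Difference = -0.1111.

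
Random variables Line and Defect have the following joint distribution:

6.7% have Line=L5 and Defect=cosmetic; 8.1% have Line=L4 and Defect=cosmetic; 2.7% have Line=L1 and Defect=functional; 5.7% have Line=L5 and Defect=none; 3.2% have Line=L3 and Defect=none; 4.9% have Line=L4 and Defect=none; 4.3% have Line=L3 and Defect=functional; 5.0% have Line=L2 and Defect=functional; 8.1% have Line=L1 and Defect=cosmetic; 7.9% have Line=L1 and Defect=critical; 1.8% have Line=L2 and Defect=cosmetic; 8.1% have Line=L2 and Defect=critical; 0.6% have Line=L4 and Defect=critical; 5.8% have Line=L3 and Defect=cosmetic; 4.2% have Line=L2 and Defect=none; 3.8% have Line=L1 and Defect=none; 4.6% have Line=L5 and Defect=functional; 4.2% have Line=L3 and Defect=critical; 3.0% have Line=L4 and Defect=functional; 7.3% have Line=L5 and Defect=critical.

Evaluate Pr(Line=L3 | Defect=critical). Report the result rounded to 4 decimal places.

0.1495

P(Defect=critical) = 0.079 + 0.081 + 0.042 + 0.006 + 0.073 = 0.281.
P(Line=L3 | Defect=critical) = 0.042/0.281 = 0.1495.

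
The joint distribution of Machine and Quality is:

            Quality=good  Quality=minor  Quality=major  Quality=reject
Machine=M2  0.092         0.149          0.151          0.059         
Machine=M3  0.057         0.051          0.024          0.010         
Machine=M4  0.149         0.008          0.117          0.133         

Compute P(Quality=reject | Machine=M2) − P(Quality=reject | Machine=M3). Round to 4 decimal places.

0.0604

P(Machine=M2) = 0.092 + 0.149 + 0.151 + 0.059 = 0.451; P(Quality=reject | Machine=M2) = 0.059/0.451 = 0.13082.
P(Machine=M3) = 0.057 + 0.051 + 0.024 + 0.010 = 0.142; P(Quality=reject | Machine=M3) = 0.010/0.142 = 0.07042.
Difference = 0.0604.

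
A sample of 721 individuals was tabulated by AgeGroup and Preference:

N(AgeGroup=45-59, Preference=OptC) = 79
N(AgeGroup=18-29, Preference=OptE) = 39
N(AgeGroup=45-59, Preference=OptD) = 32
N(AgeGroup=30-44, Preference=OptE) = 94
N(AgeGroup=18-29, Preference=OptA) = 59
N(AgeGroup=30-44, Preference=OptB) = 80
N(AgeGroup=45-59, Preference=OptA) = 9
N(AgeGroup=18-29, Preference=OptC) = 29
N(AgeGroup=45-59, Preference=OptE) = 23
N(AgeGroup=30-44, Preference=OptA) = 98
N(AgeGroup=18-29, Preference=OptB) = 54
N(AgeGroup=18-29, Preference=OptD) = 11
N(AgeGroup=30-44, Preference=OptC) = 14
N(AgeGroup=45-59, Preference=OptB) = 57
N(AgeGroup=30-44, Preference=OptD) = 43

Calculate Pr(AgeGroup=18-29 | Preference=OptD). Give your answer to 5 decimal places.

Total with Preference=OptD: 11 + 43 + 32 = 86.
P(AgeGroup=18-29 | Preference=OptD) = 11/86 = 0.12791.

0.12791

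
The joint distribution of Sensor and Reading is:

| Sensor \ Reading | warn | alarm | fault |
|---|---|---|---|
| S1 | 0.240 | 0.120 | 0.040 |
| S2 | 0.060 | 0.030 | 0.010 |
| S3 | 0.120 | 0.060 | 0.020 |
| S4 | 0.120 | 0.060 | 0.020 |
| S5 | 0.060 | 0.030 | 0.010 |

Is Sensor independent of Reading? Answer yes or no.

yes

Every cell satisfies P(Sensor,Reading) = P(Sensor)·P(Reading). For instance P(Sensor=S4) = 0.200, P(Reading=fault) = 0.100, and 0.200×0.100 = 0.020 matches the joint entry. So Sensor and Reading are independent.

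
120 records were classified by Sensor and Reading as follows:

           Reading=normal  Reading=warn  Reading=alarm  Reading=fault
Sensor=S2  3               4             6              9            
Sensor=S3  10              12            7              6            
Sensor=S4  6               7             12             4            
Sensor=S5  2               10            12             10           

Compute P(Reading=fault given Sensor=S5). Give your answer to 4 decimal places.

0.2941

Total with Sensor=S5: 2 + 10 + 12 + 10 = 34.
P(Reading=fault | Sensor=S5) = 10/34 = 0.2941.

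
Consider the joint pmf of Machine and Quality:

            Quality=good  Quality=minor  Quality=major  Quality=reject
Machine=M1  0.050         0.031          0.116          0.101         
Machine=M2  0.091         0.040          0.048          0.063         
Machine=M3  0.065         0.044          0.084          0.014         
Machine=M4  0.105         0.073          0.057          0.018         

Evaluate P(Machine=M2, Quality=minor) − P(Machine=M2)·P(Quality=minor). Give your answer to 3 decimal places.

-0.005

P(Machine=M2) = 0.091 + 0.040 + 0.048 + 0.063 = 0.242.
P(Quality=minor) = 0.031 + 0.040 + 0.044 + 0.073 = 0.188.
P(Machine=M2, Quality=minor) − P(Machine=M2)P(Quality=minor) = 0.040 − 0.242×0.188 = -0.005.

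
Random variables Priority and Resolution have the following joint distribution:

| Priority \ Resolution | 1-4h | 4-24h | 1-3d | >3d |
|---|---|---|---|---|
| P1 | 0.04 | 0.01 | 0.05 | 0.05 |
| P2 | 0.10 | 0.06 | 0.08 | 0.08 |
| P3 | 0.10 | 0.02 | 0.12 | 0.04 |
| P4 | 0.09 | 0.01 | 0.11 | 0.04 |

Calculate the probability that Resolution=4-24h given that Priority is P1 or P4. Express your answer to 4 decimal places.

P(Priority=P1) = 0.04 + 0.01 + 0.05 + 0.05 = 0.15.
P(Priority=P4) = 0.09 + 0.01 + 0.11 + 0.04 = 0.25.
P(Priority ∈ {P1, P4}) = 0.15 + 0.25 = 0.40; P(Resolution=4-24h, Priority ∈ {P1, P4}) = 0.01 + 0.01 = 0.02.
P(Resolution=4-24h | Priority ∈ {P1, P4}) = 0.02/0.40 = 0.0500.

0.0500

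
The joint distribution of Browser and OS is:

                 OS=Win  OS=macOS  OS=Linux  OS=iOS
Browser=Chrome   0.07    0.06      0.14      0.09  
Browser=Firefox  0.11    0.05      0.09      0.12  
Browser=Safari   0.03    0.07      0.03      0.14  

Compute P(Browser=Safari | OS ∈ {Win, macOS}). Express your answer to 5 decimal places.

P(OS=Win) = 0.07 + 0.11 + 0.03 = 0.21.
P(OS=macOS) = 0.06 + 0.05 + 0.07 = 0.18.
P(OS ∈ {Win, macOS}) = 0.21 + 0.18 = 0.39; P(Browser=Safari, OS ∈ {Win, macOS}) = 0.03 + 0.07 = 0.10.
P(Browser=Safari | OS ∈ {Win, macOS}) = 0.10/0.39 = 0.25641.

0.25641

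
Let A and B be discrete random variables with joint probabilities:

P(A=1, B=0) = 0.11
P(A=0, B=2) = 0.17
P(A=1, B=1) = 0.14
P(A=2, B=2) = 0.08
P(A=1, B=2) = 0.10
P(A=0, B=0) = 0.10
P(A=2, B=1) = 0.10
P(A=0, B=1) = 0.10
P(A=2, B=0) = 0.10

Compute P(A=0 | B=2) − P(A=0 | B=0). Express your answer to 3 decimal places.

P(B=2) = 0.17 + 0.10 + 0.08 = 0.35; P(A=0 | B=2) = 0.17/0.35 = 0.4857.
P(B=0) = 0.10 + 0.11 + 0.10 = 0.31; P(A=0 | B=0) = 0.10/0.31 = 0.3226.
Difference = 0.163.

0.163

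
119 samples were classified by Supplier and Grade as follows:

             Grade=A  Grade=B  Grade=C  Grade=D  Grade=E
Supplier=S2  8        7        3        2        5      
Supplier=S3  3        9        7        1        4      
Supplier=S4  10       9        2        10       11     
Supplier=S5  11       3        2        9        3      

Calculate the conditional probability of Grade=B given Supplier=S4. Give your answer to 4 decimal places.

Total with Supplier=S4: 10 + 9 + 2 + 10 + 11 = 42.
P(Grade=B | Supplier=S4) = 9/42 = 0.2143.

0.2143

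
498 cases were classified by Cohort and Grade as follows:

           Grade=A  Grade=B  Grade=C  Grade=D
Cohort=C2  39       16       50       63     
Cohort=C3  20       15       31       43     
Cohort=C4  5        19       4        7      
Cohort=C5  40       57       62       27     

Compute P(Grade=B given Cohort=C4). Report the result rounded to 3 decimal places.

0.543

Total with Cohort=C4: 5 + 19 + 4 + 7 = 35.
P(Grade=B | Cohort=C4) = 19/35 = 0.543.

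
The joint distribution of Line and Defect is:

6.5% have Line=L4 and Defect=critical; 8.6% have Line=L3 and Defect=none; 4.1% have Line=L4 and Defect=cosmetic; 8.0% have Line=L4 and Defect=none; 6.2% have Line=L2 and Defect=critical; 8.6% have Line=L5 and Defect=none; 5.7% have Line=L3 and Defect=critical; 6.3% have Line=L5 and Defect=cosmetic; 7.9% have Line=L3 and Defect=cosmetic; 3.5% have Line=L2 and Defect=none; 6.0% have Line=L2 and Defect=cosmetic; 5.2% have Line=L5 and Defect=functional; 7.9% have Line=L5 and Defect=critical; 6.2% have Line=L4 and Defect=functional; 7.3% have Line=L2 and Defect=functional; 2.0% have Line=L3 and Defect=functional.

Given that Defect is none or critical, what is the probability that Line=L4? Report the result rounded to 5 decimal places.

P(Defect=none) = 0.035 + 0.086 + 0.080 + 0.086 = 0.287.
P(Defect=critical) = 0.062 + 0.057 + 0.065 + 0.079 = 0.263.
P(Defect ∈ {none, critical}) = 0.287 + 0.263 = 0.550; P(Line=L4, Defect ∈ {none, critical}) = 0.080 + 0.065 = 0.145.
P(Line=L4 | Defect ∈ {none, critical}) = 0.145/0.550 = 0.26364.

0.26364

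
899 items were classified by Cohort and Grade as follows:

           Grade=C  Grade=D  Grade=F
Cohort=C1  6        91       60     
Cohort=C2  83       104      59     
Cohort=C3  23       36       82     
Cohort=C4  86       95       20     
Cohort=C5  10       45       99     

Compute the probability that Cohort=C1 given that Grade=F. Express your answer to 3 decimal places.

Total with Grade=F: 60 + 59 + 82 + 20 + 99 = 320.
P(Cohort=C1 | Grade=F) = 60/320 = 0.188.

0.188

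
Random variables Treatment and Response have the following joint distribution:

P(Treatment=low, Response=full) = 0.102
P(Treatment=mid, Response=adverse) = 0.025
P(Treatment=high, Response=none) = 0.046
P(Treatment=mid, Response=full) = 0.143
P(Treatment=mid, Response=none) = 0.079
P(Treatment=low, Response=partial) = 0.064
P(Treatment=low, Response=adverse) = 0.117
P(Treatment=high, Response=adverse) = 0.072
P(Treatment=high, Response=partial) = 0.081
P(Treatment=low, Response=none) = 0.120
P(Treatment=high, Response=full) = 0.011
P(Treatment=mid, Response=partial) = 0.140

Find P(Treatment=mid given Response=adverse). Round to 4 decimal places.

P(Response=adverse) = 0.117 + 0.025 + 0.072 = 0.214.
P(Treatment=mid | Response=adverse) = 0.025/0.214 = 0.1168.

0.1168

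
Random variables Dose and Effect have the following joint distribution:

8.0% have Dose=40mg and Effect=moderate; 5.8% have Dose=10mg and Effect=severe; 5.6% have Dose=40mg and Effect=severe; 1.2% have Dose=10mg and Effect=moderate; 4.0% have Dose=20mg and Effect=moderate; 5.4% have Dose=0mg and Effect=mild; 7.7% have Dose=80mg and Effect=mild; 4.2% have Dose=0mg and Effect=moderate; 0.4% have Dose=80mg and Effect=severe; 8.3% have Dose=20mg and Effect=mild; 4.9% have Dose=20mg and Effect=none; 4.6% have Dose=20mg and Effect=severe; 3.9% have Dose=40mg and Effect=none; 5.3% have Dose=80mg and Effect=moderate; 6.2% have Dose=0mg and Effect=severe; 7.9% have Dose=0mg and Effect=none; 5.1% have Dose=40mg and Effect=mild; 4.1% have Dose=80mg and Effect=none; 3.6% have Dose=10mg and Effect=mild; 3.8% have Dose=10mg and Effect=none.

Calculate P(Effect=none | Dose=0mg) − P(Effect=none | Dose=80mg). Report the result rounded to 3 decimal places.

P(Dose=0mg) = 0.079 + 0.054 + 0.042 + 0.062 = 0.237; P(Effect=none | Dose=0mg) = 0.079/0.237 = 0.3333.
P(Dose=80mg) = 0.041 + 0.077 + 0.053 + 0.004 = 0.175; P(Effect=none | Dose=80mg) = 0.041/0.175 = 0.2343.
Difference = 0.099.

0.099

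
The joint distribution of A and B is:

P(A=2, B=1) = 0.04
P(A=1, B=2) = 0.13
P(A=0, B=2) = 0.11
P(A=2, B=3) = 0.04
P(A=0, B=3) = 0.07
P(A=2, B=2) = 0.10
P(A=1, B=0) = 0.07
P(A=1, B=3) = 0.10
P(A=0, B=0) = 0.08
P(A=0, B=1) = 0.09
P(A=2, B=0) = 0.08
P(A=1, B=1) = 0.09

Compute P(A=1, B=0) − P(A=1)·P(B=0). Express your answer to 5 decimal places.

P(A=1) = 0.07 + 0.09 + 0.13 + 0.10 = 0.39.
P(B=0) = 0.08 + 0.07 + 0.08 = 0.23.
P(A=1, B=0) − P(A=1)P(B=0) = 0.07 − 0.39×0.23 = -0.01970.

-0.01970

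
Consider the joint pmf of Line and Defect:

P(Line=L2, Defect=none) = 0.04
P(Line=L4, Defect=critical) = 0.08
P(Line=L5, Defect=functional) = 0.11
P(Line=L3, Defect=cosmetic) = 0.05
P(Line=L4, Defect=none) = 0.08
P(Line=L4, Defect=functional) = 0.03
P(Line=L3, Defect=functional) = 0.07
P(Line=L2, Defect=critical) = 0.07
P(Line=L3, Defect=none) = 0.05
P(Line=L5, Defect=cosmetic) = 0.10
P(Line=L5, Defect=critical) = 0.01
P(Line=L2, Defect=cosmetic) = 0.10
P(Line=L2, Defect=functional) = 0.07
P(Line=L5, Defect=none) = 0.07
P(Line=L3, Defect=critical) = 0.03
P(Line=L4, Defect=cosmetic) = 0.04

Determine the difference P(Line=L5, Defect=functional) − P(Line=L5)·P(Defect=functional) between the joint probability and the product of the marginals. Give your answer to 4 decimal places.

0.0288

P(Line=L5) = 0.07 + 0.10 + 0.11 + 0.01 = 0.29.
P(Defect=functional) = 0.07 + 0.07 + 0.03 + 0.11 = 0.28.
P(Line=L5, Defect=functional) − P(Line=L5)P(Defect=functional) = 0.11 − 0.29×0.28 = 0.0288.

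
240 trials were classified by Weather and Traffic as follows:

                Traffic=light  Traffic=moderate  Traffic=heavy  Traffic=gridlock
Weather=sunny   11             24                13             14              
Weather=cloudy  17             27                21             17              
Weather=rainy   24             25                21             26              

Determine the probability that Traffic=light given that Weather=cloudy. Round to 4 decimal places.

Total with Weather=cloudy: 17 + 27 + 21 + 17 = 82.
P(Traffic=light | Weather=cloudy) = 17/82 = 0.2073.

0.2073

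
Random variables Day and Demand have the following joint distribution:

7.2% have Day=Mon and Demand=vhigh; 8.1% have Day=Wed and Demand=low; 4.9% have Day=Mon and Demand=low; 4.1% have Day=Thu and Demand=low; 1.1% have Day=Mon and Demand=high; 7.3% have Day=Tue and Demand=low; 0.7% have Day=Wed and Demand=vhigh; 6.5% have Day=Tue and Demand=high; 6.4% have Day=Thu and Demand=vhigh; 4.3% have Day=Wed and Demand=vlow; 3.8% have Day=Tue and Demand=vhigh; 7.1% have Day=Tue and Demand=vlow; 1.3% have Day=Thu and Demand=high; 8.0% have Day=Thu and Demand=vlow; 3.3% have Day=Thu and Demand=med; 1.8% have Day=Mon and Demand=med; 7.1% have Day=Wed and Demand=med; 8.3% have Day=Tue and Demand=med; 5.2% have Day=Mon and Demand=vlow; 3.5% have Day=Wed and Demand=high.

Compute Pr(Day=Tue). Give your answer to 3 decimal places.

0.330

P(Day=Tue) = 0.071 + 0.073 + 0.083 + 0.065 + 0.038 = 0.330.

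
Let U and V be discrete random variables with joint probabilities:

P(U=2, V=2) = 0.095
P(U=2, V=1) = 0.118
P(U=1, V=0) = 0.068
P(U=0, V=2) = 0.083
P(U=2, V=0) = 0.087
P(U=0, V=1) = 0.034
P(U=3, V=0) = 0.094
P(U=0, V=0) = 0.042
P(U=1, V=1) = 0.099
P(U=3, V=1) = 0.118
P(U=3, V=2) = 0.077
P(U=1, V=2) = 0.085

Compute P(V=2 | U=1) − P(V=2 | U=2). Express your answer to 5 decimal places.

P(U=1) = 0.068 + 0.099 + 0.085 = 0.252; P(V=2 | U=1) = 0.085/0.252 = 0.337302.
P(U=2) = 0.087 + 0.118 + 0.095 = 0.300; P(V=2 | U=2) = 0.095/0.300 = 0.316667.
Difference = 0.02063.

0.02063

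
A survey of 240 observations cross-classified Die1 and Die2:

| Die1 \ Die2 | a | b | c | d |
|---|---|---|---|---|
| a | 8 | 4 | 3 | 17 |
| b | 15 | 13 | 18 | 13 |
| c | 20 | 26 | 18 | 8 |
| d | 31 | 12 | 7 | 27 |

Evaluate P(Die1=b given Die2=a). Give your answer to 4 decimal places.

Total with Die2=a: 8 + 15 + 20 + 31 = 74.
P(Die1=b | Die2=a) = 15/74 = 0.2027.

0.2027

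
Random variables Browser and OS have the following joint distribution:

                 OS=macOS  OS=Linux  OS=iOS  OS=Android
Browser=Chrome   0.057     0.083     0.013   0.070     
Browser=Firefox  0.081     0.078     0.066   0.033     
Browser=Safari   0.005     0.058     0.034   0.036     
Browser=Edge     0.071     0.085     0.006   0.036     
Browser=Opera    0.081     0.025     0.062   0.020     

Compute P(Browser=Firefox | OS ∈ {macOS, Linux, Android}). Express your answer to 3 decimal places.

0.234

P(OS=macOS) = 0.057 + 0.081 + 0.005 + 0.071 + 0.081 = 0.295.
P(OS=Linux) = 0.083 + 0.078 + 0.058 + 0.085 + 0.025 = 0.329.
P(OS=Android) = 0.070 + 0.033 + 0.036 + 0.036 + 0.020 = 0.195.
P(OS ∈ {macOS, Linux, Android}) = 0.295 + 0.329 + 0.195 = 0.819; P(Browser=Firefox, OS ∈ {macOS, Linux, Android}) = 0.081 + 0.078 + 0.033 = 0.192.
P(Browser=Firefox | OS ∈ {macOS, Linux, Android}) = 0.192/0.819 = 0.234.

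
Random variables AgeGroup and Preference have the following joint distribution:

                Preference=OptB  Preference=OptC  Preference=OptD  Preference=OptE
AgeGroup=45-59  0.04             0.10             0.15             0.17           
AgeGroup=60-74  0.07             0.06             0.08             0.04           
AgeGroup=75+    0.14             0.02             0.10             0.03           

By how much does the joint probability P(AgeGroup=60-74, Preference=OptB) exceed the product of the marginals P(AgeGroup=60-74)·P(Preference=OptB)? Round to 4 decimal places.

0.0075

P(AgeGroup=60-74) = 0.07 + 0.06 + 0.08 + 0.04 = 0.25.
P(Preference=OptB) = 0.04 + 0.07 + 0.14 = 0.25.
P(AgeGroup=60-74, Preference=OptB) − P(AgeGroup=60-74)P(Preference=OptB) = 0.07 − 0.25×0.25 = 0.0075.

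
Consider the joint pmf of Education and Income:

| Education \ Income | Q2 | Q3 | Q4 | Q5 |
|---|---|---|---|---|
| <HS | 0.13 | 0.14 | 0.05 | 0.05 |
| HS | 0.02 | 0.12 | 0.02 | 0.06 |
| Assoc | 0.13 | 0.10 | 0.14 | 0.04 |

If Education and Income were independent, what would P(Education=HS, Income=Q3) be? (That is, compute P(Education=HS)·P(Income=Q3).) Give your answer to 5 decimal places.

0.07920

P(Education=HS) = 0.02 + 0.12 + 0.02 + 0.06 = 0.22.
P(Income=Q3) = 0.14 + 0.12 + 0.10 = 0.36.
Product: 0.22 × 0.36 = 0.07920.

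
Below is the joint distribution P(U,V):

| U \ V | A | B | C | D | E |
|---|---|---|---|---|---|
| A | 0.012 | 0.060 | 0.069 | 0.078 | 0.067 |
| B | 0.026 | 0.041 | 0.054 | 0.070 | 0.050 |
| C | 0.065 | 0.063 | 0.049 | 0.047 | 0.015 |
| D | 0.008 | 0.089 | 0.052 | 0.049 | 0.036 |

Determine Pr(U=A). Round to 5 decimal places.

0.28600

P(U=A) = 0.012 + 0.060 + 0.069 + 0.078 + 0.067 = 0.286.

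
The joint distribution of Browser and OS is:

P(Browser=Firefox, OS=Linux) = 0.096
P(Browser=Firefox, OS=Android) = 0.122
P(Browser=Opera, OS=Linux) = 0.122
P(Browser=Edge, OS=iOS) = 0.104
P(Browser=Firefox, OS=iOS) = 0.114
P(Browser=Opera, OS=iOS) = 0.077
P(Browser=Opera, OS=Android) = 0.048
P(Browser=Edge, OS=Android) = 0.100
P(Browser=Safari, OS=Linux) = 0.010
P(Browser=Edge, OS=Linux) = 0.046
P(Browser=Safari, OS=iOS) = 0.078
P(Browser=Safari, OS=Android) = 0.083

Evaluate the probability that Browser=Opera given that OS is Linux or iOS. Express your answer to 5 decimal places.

0.30757

P(OS=Linux) = 0.096 + 0.010 + 0.046 + 0.122 = 0.274.
P(OS=iOS) = 0.114 + 0.078 + 0.104 + 0.077 = 0.373.
P(OS ∈ {Linux, iOS}) = 0.274 + 0.373 = 0.647; P(Browser=Opera, OS ∈ {Linux, iOS}) = 0.122 + 0.077 = 0.199.
P(Browser=Opera | OS ∈ {Linux, iOS}) = 0.199/0.647 = 0.30757.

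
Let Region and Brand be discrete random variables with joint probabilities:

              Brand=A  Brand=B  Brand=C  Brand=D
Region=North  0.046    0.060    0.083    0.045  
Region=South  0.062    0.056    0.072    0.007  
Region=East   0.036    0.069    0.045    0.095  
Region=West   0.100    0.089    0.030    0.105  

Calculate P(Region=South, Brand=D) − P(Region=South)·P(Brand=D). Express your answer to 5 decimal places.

-0.04264

P(Region=South) = 0.062 + 0.056 + 0.072 + 0.007 = 0.197.
P(Brand=D) = 0.045 + 0.007 + 0.095 + 0.105 = 0.252.
P(Region=South, Brand=D) − P(Region=South)P(Brand=D) = 0.007 − 0.197×0.252 = -0.04264.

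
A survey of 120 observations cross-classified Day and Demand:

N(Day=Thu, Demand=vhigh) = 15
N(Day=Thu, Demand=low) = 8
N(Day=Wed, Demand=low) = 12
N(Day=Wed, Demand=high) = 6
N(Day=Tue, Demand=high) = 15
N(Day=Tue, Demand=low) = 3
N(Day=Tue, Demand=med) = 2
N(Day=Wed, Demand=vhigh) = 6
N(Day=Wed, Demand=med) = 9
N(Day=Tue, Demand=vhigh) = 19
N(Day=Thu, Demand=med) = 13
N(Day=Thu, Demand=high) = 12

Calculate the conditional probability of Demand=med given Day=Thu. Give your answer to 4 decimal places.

Total with Day=Thu: 8 + 13 + 12 + 15 = 48.
P(Demand=med | Day=Thu) = 13/48 = 0.2708.

0.2708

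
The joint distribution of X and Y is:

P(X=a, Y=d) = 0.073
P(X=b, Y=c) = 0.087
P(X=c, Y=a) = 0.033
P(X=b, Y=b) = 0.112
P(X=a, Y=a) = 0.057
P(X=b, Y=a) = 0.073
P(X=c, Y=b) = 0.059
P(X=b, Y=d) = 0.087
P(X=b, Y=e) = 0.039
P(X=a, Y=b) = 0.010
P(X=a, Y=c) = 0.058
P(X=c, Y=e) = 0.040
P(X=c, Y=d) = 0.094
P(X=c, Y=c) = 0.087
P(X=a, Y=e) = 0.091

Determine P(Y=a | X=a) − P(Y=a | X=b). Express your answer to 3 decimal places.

P(X=a) = 0.057 + 0.010 + 0.058 + 0.073 + 0.091 = 0.289; P(Y=a | X=a) = 0.057/0.289 = 0.1972.
P(X=b) = 0.073 + 0.112 + 0.087 + 0.087 + 0.039 = 0.398; P(Y=a | X=b) = 0.073/0.398 = 0.1834.
Difference = 0.014.

0.014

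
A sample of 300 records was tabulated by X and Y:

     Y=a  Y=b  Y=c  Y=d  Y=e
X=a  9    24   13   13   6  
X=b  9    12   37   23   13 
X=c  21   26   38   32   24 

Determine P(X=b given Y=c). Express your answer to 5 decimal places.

Total with Y=c: 13 + 37 + 38 = 88.
P(X=b | Y=c) = 37/88 = 0.42045.

0.42045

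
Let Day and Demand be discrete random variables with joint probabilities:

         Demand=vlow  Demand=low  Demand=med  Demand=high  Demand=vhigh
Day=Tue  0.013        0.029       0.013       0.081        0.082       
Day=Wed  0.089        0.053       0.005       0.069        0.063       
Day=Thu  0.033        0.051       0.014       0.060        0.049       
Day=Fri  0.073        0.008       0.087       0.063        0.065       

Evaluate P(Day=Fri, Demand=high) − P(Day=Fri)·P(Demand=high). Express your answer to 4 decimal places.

-0.0178

P(Day=Fri) = 0.073 + 0.008 + 0.087 + 0.063 + 0.065 = 0.296.
P(Demand=high) = 0.081 + 0.069 + 0.060 + 0.063 = 0.273.
P(Day=Fri, Demand=high) − P(Day=Fri)P(Demand=high) = 0.063 − 0.296×0.273 = -0.0178.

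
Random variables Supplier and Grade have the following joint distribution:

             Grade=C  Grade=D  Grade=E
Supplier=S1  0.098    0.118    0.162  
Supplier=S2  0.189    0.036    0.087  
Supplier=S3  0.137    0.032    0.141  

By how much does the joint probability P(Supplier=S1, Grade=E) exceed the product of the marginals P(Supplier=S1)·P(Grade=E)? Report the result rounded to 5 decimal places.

P(Supplier=S1) = 0.098 + 0.118 + 0.162 = 0.378.
P(Grade=E) = 0.162 + 0.087 + 0.141 = 0.390.
P(Supplier=S1, Grade=E) − P(Supplier=S1)P(Grade=E) = 0.162 − 0.378×0.390 = 0.01458.

0.01458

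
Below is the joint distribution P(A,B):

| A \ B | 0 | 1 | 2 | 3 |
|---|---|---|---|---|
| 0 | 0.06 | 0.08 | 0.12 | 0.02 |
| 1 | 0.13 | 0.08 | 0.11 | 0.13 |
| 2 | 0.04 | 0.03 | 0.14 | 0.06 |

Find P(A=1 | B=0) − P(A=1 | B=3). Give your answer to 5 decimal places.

-0.05383

P(B=0) = 0.06 + 0.13 + 0.04 = 0.23; P(A=1 | B=0) = 0.13/0.23 = 0.565217.
P(B=3) = 0.02 + 0.13 + 0.06 = 0.21; P(A=1 | B=3) = 0.13/0.21 = 0.619048.
Difference = -0.05383.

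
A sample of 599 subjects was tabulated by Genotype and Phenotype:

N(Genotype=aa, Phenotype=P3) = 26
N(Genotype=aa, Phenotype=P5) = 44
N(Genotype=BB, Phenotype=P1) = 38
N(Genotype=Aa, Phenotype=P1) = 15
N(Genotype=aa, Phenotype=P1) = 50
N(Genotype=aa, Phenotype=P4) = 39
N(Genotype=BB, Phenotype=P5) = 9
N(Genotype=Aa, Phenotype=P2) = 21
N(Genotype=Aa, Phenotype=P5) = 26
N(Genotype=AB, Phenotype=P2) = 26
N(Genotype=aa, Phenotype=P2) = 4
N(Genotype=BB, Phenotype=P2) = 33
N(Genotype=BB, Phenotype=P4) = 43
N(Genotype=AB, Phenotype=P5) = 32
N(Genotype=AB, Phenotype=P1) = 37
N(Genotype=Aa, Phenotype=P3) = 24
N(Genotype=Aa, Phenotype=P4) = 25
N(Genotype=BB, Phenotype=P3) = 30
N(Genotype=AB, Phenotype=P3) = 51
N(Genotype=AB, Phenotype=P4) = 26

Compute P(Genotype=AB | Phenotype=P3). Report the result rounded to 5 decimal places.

Total with Phenotype=P3: 24 + 26 + 51 + 30 = 131.
P(Genotype=AB | Phenotype=P3) = 51/131 = 0.38931.

0.38931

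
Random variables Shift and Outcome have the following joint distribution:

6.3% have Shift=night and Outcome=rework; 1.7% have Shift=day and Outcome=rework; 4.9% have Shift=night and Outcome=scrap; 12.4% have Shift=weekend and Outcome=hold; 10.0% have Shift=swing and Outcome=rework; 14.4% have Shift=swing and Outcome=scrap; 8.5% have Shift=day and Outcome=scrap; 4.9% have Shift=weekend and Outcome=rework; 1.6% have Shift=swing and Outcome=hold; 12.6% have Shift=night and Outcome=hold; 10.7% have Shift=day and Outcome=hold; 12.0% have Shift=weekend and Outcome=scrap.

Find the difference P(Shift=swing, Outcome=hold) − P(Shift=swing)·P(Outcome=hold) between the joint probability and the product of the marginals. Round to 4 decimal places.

P(Shift=swing) = 0.100 + 0.144 + 0.016 = 0.260.
P(Outcome=hold) = 0.107 + 0.016 + 0.126 + 0.124 = 0.373.
P(Shift=swing, Outcome=hold) − P(Shift=swing)P(Outcome=hold) = 0.016 − 0.260×0.373 = -0.0810.

-0.0810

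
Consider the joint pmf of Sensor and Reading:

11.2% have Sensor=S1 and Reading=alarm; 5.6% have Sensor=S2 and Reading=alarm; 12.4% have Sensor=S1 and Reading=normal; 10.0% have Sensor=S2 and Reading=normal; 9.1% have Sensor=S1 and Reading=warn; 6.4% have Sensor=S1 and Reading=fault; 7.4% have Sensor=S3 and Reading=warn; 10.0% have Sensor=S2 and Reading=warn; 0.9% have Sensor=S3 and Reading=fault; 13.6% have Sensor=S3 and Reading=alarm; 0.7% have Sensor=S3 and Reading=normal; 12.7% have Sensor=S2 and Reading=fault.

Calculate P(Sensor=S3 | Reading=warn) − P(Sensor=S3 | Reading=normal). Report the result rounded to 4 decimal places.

P(Reading=warn) = 0.091 + 0.100 + 0.074 = 0.265; P(Sensor=S3 | Reading=warn) = 0.074/0.265 = 0.27925.
P(Reading=normal) = 0.124 + 0.100 + 0.007 = 0.231; P(Sensor=S3 | Reading=normal) = 0.007/0.231 = 0.03030.
Difference = 0.2489.

0.2489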